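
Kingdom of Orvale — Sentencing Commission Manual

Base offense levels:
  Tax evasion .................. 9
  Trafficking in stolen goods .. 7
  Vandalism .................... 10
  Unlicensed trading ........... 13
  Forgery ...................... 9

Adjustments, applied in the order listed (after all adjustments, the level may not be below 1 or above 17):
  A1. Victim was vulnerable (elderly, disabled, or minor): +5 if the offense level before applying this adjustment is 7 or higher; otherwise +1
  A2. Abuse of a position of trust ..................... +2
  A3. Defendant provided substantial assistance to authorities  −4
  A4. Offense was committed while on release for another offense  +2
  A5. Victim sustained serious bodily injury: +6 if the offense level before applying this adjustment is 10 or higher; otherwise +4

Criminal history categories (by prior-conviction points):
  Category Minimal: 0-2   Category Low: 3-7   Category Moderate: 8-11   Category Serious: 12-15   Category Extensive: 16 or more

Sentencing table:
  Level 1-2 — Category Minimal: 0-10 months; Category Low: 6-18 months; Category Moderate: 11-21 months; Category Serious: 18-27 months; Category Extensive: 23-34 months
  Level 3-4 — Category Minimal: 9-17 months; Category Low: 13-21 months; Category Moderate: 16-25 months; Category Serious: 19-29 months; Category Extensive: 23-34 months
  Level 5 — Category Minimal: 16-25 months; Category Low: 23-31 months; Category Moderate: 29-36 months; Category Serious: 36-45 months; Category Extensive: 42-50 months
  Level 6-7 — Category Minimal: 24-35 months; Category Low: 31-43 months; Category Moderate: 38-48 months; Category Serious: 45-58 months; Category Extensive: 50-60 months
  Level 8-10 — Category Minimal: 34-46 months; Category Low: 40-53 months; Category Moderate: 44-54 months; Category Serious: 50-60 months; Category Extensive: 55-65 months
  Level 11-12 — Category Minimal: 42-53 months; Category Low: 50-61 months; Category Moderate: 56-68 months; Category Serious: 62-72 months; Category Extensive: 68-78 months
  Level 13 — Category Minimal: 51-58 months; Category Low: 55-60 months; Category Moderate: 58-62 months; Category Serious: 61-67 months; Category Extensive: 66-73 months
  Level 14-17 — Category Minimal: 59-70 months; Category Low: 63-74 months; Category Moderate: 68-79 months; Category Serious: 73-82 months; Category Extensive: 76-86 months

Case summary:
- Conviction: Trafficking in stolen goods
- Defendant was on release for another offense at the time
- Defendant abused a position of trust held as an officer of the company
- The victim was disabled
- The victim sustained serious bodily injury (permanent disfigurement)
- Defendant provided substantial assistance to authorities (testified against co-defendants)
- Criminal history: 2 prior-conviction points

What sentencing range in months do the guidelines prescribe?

Base offense level for trafficking in stolen goods: 7.
A1 applies (level before this adjustment is 7 ≥ 7, so +5): 7 + 5 = 12.
A2 applies: 12 + 2 = 14.
A3 applies: 14 − 4 = 10.
A4 applies: 10 + 2 = 12.
A5 applies (level before this adjustment is 12 ≥ 10, so +6): 12 + 6 = 18.
Level 18 exceeds the maximum of 17; capped at 17.
Final offense level: 17.
Criminal history: 2 prior points → Category Minimal (0-2).
Level 17 falls in the 14-17 band.
Grid: Level 14-17 × Category Minimal = 59-70 months.

59-70 months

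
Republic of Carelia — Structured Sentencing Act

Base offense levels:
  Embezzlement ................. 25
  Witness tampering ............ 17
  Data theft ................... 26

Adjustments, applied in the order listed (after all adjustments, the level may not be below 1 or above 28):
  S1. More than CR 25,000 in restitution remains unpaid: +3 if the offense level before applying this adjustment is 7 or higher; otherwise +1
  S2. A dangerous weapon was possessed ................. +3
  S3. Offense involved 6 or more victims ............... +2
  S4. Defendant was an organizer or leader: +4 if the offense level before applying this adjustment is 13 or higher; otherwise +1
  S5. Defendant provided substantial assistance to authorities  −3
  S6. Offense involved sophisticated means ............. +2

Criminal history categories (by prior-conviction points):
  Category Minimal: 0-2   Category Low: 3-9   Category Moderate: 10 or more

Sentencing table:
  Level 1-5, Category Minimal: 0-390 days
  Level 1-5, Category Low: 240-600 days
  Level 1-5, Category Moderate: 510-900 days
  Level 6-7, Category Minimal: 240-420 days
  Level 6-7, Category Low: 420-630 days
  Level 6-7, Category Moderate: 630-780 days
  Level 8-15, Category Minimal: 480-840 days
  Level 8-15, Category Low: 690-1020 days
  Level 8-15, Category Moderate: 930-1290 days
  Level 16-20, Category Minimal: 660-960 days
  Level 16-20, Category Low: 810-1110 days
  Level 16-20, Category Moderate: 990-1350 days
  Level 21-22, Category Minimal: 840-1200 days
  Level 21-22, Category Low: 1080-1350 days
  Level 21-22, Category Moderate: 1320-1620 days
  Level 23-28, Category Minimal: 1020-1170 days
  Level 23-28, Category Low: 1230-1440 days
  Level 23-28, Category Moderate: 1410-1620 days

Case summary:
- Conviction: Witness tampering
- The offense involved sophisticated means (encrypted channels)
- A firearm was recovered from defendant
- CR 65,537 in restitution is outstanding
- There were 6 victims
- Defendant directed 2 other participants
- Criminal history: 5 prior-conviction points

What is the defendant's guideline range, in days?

1230-1440 days

Base offense level for witness tampering: 17.
S1 applies (level before this adjustment is 17 ≥ 7, so +3): 17 + 3 = 20.
S2 applies: 20 + 3 = 23.
S3 applies: 23 + 2 = 25.
S4 applies (level before this adjustment is 25 ≥ 13, so +4): 25 + 4 = 29.
S5 does not apply.
S6 applies: 29 + 2 = 31.
Level 31 exceeds the maximum of 28; capped at 28.
Final offense level: 28.
Criminal history: 5 prior points → Category Low (3-9).
Level 28 falls in the 23-28 band.
Grid: Level 23-28 × Category Low = 1230-1440 days.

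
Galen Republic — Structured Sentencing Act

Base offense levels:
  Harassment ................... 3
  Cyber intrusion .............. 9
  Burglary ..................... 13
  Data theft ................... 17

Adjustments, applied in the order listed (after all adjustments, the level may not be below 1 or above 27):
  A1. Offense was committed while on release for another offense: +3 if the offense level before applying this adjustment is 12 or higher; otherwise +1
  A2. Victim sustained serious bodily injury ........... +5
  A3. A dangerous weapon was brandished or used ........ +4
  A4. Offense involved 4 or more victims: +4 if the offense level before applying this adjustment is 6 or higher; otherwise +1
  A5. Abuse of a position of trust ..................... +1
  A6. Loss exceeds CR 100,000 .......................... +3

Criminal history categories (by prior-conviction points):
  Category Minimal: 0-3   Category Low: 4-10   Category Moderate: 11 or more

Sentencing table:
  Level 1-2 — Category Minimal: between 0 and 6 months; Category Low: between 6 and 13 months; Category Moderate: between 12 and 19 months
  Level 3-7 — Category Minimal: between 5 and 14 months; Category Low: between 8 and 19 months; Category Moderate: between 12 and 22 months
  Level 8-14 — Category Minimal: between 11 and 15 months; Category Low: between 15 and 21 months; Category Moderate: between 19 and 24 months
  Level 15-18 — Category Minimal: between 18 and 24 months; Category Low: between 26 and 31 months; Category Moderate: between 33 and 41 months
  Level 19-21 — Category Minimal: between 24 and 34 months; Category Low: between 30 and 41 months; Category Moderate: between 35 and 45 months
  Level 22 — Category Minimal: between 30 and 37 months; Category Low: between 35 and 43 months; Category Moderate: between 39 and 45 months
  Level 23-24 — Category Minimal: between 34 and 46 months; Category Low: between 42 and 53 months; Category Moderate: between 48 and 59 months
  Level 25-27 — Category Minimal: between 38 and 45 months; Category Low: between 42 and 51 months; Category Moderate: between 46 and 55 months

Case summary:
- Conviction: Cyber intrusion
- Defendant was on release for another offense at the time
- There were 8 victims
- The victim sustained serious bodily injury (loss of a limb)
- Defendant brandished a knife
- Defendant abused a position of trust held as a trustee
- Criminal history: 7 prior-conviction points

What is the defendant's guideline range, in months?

42-53 months

Base offense level for cyber intrusion: 9.
A1 applies (level before this adjustment is 9 < 12, so +1): 9 + 1 = 10.
A2 applies: 10 + 5 = 15.
A3 applies: 15 + 4 = 19.
A4 applies (level before this adjustment is 19 ≥ 6, so +4): 19 + 4 = 23.
A5 applies: 23 + 1 = 24.
A6 does not apply.
Final offense level: 24.
Criminal history: 7 prior points → Category Low (4-10).
Level 24 falls in the 23-24 band.
Grid: Level 23-24 × Category Low = 42-53 months.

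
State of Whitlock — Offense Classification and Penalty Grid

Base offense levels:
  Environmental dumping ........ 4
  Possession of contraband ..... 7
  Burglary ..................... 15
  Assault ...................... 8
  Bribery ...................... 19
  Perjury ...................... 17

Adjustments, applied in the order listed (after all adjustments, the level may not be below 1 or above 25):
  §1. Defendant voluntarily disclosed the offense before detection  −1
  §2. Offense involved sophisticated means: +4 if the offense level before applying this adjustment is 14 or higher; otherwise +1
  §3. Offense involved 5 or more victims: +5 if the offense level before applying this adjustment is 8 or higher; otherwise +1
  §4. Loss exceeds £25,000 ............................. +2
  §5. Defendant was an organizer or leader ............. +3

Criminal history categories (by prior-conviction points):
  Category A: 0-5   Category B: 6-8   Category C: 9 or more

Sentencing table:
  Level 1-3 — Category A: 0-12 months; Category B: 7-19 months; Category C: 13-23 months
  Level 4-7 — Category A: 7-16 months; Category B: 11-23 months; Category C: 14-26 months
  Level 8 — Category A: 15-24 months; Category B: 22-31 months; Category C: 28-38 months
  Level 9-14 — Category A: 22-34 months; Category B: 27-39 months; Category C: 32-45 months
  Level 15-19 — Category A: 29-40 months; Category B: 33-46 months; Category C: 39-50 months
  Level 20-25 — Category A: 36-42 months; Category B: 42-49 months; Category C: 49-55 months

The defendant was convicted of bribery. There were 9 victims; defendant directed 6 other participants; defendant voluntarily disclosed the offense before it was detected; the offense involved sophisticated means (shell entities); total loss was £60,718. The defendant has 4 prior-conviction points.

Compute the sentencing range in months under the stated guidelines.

36-42 months

Base offense level for bribery: 19.
§1 applies: 19 − 1 = 18.
§2 applies (level before this adjustment is 18 ≥ 14, so +4): 18 + 4 = 22.
§3 applies (level before this adjustment is 22 ≥ 8, so +5): 22 + 5 = 27.
§4 applies: 27 + 2 = 29.
§5 applies: 29 + 3 = 32.
Level 32 exceeds the maximum of 25; capped at 25.
Final offense level: 25.
Criminal history: 4 prior points → Category A (0-5).
Level 25 falls in the 20-25 band.
Grid: Level 20-25 × Category A = 36-42 months.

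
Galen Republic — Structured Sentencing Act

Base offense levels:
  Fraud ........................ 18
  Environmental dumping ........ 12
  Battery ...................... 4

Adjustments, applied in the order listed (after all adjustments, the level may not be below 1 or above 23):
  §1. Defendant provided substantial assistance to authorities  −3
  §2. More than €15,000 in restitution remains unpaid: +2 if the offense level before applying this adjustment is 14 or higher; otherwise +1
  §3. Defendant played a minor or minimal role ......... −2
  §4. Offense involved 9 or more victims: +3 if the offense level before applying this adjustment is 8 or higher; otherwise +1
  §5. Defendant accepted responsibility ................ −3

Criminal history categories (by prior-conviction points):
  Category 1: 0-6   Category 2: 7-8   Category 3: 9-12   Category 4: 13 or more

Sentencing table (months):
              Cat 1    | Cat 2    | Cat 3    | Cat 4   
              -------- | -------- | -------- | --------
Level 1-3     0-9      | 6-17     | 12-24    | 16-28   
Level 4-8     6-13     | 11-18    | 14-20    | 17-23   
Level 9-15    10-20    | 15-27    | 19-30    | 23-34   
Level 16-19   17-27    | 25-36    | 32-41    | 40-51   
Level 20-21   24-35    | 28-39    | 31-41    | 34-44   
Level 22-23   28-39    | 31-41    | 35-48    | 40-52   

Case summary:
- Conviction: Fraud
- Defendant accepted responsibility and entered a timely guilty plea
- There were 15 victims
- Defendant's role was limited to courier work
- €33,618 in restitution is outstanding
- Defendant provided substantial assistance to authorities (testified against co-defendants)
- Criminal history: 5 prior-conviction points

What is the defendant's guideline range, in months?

10-20 months

Base offense level for fraud: 18.
§1 applies: 18 − 3 = 15.
§2 applies (level before this adjustment is 15 ≥ 14, so +2): 15 + 2 = 17.
§3 applies: 17 − 2 = 15.
§4 applies (level before this adjustment is 15 ≥ 8, so +3): 15 + 3 = 18.
§5 applies: 18 − 3 = 15.
Final offense level: 15.
Criminal history: 5 prior points → Category 1 (0-6).
Level 15 falls in the 9-15 band.
Grid: Level 9-15 × Category 1 = 10-20 months.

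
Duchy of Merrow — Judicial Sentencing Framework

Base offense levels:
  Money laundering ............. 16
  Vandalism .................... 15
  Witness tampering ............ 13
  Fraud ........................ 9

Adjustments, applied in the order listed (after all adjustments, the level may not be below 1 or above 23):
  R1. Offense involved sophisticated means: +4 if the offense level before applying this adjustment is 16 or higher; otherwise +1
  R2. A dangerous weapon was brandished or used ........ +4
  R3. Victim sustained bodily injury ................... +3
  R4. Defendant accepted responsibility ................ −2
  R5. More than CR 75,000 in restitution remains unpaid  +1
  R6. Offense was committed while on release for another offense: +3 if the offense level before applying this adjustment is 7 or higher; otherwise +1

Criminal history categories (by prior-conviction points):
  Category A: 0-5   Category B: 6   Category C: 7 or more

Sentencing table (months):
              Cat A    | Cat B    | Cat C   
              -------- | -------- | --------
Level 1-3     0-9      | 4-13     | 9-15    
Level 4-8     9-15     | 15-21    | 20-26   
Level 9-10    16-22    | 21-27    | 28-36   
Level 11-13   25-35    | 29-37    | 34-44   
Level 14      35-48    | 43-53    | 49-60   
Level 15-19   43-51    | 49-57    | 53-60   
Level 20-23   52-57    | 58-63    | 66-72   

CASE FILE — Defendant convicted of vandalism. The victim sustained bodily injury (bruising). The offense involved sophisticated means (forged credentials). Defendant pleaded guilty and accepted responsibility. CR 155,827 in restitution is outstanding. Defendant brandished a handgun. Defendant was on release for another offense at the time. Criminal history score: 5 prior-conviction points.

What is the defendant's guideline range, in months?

52-57 months

Base offense level for vandalism: 15.
R1 applies (level before this adjustment is 15 < 16, so +1): 15 + 1 = 16.
R2 applies: 16 + 4 = 20.
R3 applies: 20 + 3 = 23.
R4 applies: 23 − 2 = 21.
R5 applies: 21 + 1 = 22.
R6 applies (level before this adjustment is 22 ≥ 7, so +3): 22 + 3 = 25.
Level 25 exceeds the maximum of 23; capped at 23.
Final offense level: 23.
Criminal history: 5 prior points → Category A (0-5).
Level 23 falls in the 20-23 band.
Grid: Level 20-23 × Category A = 52-57 months.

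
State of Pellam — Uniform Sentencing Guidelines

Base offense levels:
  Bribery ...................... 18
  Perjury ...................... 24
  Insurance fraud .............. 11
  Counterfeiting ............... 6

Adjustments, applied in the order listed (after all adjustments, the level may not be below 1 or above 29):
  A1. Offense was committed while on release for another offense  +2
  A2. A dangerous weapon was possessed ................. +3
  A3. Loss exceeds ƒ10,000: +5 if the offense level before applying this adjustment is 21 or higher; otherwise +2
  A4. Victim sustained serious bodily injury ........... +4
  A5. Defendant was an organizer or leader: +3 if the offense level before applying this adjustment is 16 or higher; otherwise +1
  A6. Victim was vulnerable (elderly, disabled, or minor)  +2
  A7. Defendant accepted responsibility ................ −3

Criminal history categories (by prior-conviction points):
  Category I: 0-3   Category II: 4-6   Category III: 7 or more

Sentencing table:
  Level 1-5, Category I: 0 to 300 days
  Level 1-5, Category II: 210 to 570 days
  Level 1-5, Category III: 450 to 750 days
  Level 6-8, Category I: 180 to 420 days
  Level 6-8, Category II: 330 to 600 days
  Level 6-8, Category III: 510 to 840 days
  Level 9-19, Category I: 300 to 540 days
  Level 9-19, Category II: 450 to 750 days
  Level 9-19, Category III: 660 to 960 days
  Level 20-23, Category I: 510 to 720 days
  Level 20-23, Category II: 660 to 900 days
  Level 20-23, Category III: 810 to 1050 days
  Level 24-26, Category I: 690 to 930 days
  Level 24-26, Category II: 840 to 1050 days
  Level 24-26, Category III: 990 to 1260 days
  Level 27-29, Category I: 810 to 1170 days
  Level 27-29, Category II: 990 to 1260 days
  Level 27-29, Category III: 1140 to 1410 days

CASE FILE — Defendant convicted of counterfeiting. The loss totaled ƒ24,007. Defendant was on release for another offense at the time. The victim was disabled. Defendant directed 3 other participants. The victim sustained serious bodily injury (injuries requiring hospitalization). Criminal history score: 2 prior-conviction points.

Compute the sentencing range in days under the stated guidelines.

Base offense level for counterfeiting: 6.
A1 applies: 6 + 2 = 8.
A3 applies (level before this adjustment is 8 < 21, so +2): 8 + 2 = 10.
A4 applies: 10 + 4 = 14.
A5 applies (level before this adjustment is 14 < 16, so +1): 14 + 1 = 15.
A6 applies: 15 + 2 = 17.
A7 does not apply.
Final offense level: 17.
Criminal history: 2 prior points → Category I (0-3).
Level 17 falls in the 9-19 band.
Grid: Level 9-19 × Category I = 300-540 days.

300-540 days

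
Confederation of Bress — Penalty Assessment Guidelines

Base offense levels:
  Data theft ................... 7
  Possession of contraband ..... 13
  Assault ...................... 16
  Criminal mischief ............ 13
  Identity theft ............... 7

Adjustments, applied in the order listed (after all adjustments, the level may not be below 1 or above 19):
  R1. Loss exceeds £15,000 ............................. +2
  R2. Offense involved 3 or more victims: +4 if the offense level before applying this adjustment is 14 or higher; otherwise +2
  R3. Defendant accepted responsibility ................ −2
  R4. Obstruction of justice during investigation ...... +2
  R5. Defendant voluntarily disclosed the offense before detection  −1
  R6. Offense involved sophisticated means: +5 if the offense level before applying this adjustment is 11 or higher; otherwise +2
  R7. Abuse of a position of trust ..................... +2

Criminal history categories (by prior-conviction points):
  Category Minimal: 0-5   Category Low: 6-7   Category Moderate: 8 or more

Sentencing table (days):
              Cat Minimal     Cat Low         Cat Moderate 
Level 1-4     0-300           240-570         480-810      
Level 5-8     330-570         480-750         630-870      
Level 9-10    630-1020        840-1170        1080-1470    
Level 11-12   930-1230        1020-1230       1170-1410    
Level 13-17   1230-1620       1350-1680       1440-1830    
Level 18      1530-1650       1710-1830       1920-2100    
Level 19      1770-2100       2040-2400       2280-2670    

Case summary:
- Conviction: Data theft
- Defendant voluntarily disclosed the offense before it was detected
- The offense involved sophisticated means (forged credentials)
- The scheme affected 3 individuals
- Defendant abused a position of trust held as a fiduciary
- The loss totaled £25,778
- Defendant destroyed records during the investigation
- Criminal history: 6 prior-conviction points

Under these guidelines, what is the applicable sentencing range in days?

2040-2400 days

Base offense level for data theft: 7.
R1 applies: 7 + 2 = 9.
R2 applies (level before this adjustment is 9 < 14, so +2): 9 + 2 = 11.
R4 applies: 11 + 2 = 13.
R5 applies: 13 − 1 = 12.
R6 applies (level before this adjustment is 12 ≥ 11, so +5): 12 + 5 = 17.
R7 applies: 17 + 2 = 19.
Final offense level: 19.
Criminal history: 6 prior points → Category Low (6-7).
Level 19 falls in the 19 band.
Grid: Level 19 × Category Low = 2040-2400 days.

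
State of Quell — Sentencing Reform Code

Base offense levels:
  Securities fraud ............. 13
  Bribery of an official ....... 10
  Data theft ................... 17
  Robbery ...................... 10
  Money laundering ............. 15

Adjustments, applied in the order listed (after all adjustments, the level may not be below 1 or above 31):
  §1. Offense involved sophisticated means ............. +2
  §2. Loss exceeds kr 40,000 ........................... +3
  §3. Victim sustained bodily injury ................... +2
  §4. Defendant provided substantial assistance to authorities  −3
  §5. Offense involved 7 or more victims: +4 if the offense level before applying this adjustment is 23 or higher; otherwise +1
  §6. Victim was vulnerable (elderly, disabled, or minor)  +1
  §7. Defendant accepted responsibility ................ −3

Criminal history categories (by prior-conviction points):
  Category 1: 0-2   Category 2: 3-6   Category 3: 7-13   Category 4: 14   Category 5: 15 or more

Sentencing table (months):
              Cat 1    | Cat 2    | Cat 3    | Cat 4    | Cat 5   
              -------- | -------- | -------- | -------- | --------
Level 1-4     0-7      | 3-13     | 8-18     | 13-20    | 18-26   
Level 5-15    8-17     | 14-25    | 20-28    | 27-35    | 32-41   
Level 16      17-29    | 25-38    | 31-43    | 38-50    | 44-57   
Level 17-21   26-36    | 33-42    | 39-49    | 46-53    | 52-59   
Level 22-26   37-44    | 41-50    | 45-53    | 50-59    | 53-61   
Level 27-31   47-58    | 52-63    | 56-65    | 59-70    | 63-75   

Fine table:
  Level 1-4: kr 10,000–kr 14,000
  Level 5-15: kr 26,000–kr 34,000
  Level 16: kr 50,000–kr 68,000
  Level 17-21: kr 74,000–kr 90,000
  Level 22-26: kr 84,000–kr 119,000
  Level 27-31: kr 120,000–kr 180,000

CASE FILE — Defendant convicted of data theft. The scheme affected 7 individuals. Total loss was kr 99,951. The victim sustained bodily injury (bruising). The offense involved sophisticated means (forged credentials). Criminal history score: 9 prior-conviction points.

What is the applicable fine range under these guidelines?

kr 120,000–kr 180,000

Base offense level for data theft: 17.
§1 applies: 17 + 2 = 19.
§2 applies: 19 + 3 = 22.
§3 applies: 22 + 2 = 24.
§5 applies (level before this adjustment is 24 ≥ 23, so +4): 24 + 4 = 28.
§7 does not apply.
Final offense level: 28.
Level 28 falls in the 27-31 band.
Fine table: Level 27-31 → kr 120,000–kr 180,000.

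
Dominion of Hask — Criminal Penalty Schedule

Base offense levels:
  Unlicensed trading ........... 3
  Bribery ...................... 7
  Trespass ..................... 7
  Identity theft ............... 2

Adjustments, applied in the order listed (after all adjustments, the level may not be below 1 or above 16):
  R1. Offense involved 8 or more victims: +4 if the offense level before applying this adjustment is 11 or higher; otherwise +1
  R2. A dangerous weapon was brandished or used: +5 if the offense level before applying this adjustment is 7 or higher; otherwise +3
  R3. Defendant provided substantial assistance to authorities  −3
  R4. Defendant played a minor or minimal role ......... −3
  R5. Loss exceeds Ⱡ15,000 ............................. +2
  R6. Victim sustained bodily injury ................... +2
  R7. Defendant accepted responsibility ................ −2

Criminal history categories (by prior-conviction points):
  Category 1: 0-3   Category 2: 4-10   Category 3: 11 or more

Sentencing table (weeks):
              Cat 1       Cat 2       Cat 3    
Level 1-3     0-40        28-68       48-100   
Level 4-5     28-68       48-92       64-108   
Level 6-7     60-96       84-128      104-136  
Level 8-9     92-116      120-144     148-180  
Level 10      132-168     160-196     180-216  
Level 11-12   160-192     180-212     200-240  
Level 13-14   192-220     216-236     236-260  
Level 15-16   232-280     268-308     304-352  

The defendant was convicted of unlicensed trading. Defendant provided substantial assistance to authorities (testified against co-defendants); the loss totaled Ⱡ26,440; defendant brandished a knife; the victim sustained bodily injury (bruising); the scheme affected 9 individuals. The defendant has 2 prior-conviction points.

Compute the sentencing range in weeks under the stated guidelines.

Base offense level for unlicensed trading: 3.
R1 applies (level before this adjustment is 3 < 11, so +1): 3 + 1 = 4.
R2 applies (level before this adjustment is 4 < 7, so +3): 4 + 3 = 7.
R3 applies: 7 − 3 = 4.
R4 does not apply.
R5 applies: 4 + 2 = 6.
R6 applies: 6 + 2 = 8.
R7 does not apply.
Final offense level: 8.
Criminal history: 2 prior points → Category 1 (0-3).
Level 8 falls in the 8-9 band.
Grid: Level 8-9 × Category 1 = 92-116 weeks.

92-116 weeks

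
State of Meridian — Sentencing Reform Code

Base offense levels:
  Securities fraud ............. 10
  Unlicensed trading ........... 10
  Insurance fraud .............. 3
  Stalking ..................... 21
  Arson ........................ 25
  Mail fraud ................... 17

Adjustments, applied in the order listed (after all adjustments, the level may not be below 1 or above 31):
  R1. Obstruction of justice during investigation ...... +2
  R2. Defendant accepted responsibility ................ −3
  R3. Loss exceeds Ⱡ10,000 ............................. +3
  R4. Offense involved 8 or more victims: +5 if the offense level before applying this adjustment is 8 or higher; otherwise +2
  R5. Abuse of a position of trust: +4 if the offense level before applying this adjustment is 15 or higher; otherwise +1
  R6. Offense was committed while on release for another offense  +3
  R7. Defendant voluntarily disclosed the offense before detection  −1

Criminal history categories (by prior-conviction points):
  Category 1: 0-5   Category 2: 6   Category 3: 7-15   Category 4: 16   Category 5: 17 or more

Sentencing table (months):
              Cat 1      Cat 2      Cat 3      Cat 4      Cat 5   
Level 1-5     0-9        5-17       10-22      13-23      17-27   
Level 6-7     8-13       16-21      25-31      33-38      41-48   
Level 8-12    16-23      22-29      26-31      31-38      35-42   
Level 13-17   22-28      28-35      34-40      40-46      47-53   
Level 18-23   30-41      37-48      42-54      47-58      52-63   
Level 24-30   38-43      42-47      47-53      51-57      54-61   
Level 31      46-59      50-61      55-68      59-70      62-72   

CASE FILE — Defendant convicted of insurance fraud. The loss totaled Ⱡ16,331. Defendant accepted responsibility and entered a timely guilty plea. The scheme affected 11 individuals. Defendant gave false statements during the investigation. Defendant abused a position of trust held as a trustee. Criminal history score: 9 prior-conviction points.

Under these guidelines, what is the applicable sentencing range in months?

26-31 months

Base offense level for insurance fraud: 3.
R1 applies: 3 + 2 = 5.
R2 applies: 5 − 3 = 2.
R3 applies: 2 + 3 = 5.
R4 applies (level before this adjustment is 5 < 8, so +2): 5 + 2 = 7.
R5 applies (level before this adjustment is 7 < 15, so +1): 7 + 1 = 8.
R6 does not apply.
Final offense level: 8.
Criminal history: 9 prior points → Category 3 (7-15).
Level 8 falls in the 8-12 band.
Grid: Level 8-12 × Category 3 = 26-31 months.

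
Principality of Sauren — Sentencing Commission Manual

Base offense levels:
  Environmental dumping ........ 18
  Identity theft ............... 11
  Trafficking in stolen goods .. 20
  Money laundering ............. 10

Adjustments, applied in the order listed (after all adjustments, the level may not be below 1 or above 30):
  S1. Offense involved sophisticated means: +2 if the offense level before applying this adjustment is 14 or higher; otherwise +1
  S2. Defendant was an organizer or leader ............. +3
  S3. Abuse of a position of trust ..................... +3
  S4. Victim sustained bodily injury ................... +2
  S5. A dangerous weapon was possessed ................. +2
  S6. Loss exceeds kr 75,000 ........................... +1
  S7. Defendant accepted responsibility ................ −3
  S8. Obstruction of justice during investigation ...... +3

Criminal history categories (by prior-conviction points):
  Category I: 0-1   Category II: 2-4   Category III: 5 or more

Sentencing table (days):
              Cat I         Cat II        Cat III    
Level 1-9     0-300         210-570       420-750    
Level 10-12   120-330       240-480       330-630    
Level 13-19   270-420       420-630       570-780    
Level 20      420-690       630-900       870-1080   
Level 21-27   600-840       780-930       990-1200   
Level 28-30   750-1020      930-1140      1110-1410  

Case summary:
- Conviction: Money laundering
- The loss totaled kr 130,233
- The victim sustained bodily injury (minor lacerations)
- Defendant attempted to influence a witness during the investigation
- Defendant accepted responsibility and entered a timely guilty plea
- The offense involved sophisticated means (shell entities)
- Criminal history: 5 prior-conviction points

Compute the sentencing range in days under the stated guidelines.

Base offense level for money laundering: 10.
S1 applies (level before this adjustment is 10 < 14, so +1): 10 + 1 = 11.
S2 does not apply.
S3 does not apply.
S4 applies: 11 + 2 = 13.
S5 does not apply.
S6 applies: 13 + 1 = 14.
S7 applies: 14 − 3 = 11.
S8 applies: 11 + 3 = 14.
Final offense level: 14.
Criminal history: 5 prior points → Category III (5+).
Level 14 falls in the 13-19 band.
Grid: Level 13-19 × Category III = 570-780 days.

570-780 days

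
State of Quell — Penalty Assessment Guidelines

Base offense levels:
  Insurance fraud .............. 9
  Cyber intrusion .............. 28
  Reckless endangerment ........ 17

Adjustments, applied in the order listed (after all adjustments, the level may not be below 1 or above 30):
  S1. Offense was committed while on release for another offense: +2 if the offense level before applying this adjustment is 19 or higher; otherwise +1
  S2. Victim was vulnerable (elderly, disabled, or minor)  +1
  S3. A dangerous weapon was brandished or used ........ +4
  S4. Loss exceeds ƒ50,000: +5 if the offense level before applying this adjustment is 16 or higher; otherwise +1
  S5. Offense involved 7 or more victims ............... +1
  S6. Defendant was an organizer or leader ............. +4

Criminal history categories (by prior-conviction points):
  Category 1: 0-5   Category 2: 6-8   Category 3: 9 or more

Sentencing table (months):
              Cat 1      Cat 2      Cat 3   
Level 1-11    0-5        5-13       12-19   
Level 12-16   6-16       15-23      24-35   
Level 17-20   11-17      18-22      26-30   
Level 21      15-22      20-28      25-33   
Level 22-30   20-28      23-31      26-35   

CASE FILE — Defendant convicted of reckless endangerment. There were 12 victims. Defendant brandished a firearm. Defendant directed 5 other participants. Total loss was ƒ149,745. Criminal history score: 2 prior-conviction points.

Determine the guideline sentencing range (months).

20-28 months

Base offense level for reckless endangerment: 17.
S2 does not apply.
S3 applies: 17 + 4 = 21.
S4 applies (level before this adjustment is 21 ≥ 16, so +5): 21 + 5 = 26.
S5 applies: 26 + 1 = 27.
S6 applies: 27 + 4 = 31.
Level 31 exceeds the maximum of 30; capped at 30.
Final offense level: 30.
Criminal history: 2 prior points → Category 1 (0-5).
Level 30 falls in the 22-30 band.
Grid: Level 22-30 × Category 1 = 20-28 months.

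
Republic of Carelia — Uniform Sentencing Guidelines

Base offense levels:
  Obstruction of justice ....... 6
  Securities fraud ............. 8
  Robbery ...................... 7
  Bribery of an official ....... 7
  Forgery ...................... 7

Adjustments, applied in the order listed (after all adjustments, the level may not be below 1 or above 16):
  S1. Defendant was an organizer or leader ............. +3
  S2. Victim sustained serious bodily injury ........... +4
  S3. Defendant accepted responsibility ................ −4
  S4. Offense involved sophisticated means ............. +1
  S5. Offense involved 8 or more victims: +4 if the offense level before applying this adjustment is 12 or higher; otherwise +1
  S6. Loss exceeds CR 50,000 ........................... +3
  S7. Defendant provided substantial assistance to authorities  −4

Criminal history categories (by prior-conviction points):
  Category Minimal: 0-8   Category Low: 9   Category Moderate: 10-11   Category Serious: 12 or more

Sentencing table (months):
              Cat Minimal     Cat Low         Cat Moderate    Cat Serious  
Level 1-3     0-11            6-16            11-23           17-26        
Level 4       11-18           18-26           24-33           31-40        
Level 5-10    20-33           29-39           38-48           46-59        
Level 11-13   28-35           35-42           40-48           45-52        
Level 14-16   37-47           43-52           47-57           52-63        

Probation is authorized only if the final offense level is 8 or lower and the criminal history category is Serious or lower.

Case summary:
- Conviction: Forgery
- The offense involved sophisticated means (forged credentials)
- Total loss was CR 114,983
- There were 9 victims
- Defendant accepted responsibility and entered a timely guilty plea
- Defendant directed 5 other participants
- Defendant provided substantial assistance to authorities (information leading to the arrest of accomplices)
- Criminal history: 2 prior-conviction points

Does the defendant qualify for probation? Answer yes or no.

Base offense level for forgery: 7.
S1 applies: 7 + 3 = 10.
S3 applies: 10 − 4 = 6.
S4 applies: 6 + 1 = 7.
S5 applies (level before this adjustment is 7 < 12, so +1): 7 + 1 = 8.
S6 applies: 8 + 3 = 11.
S7 applies: 11 − 4 = 7.
Final offense level: 7.
Criminal history: 2 prior points → Category Minimal (0-8).
Level 7 falls in the 5-10 band.
Grid: Level 5-10 × Category Minimal = 20-33 months.
Probation check: level 7 ≤ 8 and category Minimal ≤ Serious → eligible.

Yes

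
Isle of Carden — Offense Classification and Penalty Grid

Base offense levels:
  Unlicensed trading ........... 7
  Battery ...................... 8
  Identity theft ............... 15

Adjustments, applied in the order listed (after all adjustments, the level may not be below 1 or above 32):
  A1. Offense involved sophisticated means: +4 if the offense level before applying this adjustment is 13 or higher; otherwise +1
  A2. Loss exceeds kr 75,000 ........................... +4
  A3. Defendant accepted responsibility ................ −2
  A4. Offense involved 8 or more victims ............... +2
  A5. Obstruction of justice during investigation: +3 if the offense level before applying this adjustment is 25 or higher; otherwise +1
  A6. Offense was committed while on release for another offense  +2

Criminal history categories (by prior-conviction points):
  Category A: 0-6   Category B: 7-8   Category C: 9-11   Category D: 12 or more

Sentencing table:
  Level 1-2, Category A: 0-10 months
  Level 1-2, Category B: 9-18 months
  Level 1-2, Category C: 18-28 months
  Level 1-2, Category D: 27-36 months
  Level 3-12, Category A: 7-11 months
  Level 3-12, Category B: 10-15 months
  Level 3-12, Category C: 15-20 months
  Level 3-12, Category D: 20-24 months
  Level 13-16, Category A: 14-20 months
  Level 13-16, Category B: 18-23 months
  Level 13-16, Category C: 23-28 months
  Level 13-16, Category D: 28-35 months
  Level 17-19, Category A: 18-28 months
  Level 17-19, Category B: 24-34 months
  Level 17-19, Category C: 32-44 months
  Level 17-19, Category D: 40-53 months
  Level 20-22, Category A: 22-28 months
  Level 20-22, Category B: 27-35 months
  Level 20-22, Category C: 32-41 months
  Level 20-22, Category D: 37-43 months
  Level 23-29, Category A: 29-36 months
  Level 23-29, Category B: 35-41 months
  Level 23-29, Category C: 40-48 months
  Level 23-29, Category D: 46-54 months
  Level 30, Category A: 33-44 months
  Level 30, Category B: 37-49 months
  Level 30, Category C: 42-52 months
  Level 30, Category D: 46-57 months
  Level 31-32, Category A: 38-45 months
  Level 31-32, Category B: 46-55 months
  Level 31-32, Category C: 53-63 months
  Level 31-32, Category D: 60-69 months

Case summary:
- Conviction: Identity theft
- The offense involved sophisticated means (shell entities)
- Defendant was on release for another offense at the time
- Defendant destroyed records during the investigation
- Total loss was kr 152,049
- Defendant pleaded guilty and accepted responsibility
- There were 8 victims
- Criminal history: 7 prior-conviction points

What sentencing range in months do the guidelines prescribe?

35-41 months

Base offense level for identity theft: 15.
A1 applies (level before this adjustment is 15 ≥ 13, so +4): 15 + 4 = 19.
A2 applies: 19 + 4 = 23.
A3 applies: 23 − 2 = 21.
A4 applies: 21 + 2 = 23.
A5 applies (level before this adjustment is 23 < 25, so +1): 23 + 1 = 24.
A6 applies: 24 + 2 = 26.
Final offense level: 26.
Criminal history: 7 prior points → Category B (7-8).
Level 26 falls in the 23-29 band.
Grid: Level 23-29 × Category B = 35-41 months.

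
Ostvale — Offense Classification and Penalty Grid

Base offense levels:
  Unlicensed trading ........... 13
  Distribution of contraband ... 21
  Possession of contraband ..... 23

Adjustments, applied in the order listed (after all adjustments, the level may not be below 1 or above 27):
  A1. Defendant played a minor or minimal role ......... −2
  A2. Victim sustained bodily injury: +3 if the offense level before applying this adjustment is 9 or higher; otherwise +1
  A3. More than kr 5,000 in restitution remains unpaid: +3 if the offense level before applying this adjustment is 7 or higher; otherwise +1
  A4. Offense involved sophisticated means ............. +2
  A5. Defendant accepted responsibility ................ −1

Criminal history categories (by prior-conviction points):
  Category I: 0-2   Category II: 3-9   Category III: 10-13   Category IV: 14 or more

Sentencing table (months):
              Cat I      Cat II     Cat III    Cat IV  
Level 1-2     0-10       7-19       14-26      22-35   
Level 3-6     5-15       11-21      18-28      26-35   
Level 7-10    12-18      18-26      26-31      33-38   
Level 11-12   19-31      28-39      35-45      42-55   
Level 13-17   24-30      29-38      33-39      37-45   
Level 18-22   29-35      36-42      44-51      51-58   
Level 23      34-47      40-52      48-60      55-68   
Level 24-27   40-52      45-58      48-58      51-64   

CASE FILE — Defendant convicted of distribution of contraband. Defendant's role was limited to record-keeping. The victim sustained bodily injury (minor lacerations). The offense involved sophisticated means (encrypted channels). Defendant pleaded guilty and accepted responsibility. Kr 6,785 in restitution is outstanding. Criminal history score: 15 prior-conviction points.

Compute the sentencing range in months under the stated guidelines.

Base offense level for distribution of contraband: 21.
A1 applies: 21 − 2 = 19.
A2 applies (level before this adjustment is 19 ≥ 9, so +3): 19 + 3 = 22.
A3 applies (level before this adjustment is 22 ≥ 7, so +3): 22 + 3 = 25.
A4 applies: 25 + 2 = 27.
A5 applies: 27 − 1 = 26.
Final offense level: 26.
Criminal history: 15 prior points → Category IV (14+).
Level 26 falls in the 24-27 band.
Grid: Level 24-27 × Category IV = 51-64 months.

51-64 months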